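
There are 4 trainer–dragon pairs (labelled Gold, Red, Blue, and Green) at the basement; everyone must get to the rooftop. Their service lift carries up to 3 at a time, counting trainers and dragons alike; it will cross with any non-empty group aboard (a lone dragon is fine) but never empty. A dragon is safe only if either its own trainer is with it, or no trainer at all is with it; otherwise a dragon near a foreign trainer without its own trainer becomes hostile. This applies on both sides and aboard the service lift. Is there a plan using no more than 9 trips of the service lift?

Yes — this plan uses 9 crossings (≤ 9):
1. dragon Gold and trainer Gold cross → the rooftop.
2. trainer Gold crosses ← the basement.
3. dragon Red, trainer Gold, and trainer Red cross → the rooftop.
4. dragon Gold and trainer Gold cross ← the basement.
5. trainer Blue, trainer Gold, and trainer Green cross → the rooftop.
6. dragon Red crosses ← the basement.
7. dragon Gold and dragon Red cross → the rooftop.
8. dragon Gold crosses ← the basement.
9. dragon Blue, dragon Gold, and dragon Green cross → the rooftop.

Yes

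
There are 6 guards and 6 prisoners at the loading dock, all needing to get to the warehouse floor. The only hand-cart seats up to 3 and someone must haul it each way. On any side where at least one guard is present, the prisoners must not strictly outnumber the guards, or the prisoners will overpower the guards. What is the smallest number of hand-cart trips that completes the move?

Following every safe sequence of crossings from the start, the most of the 12 that can be at the warehouse floor as the hand-cart arrives there on crossings 1, 3, 5 is 3, 5, 6 respectively; the best ever achieved is 6 of 12.
From crossing 7 on, no configuration arises that was not already reachable earlier: only 17 distinct safe configurations (who is on which side, and where the hand-cart is) can ever be reached, none of them has everyone across, and every continuation just revisits them. They are: 0 guards + 0 prisoners across (hand-cart back at the start); 0 guards + 1 prisoner across (hand-cart there); 0 guards + 1 prisoner across (hand-cart back at the start); 0 guards + 2 prisoners across (hand-cart there); 0 guards + 2 prisoners across (hand-cart back at the start); 0 guards + 3 prisoners across (hand-cart there); 0 guards + 3 prisoners across (hand-cart back at the start); 0 guards + 4 prisoners across (hand-cart there); 0 guards + 4 prisoners across (hand-cart back at the start); 0 guards + 5 prisoners across (hand-cart there); 0 guards + 5 prisoners across (hand-cart back at the start); 0 guards + 6 prisoners across (hand-cart there); 1 guard + 1 prisoner across (hand-cart there); 1 guard + 1 prisoner across (hand-cart back at the start); 2 guards + 2 prisoners across (hand-cart there); 2 guards + 2 prisoners across (hand-cart back at the start); 3 guards + 3 prisoners across (hand-cart there). So no valid plan exists.

impossible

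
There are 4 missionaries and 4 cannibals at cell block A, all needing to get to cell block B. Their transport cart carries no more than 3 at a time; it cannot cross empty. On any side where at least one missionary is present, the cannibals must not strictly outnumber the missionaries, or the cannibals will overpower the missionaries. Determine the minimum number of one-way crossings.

Counting alone: each trip to cell block B takes at most 3 across and each return brings at least 1 back, so after t trips out (and t−1 returns) at most 3t − (t−1) of the 8 are across; that first reaches 8 at t = 4, so at least 7 crossings are needed.
The safety rule pushes this higher. Following every safe sequence of crossings, the most of the 8 that can be at cell block B as the transport cart arrives there on crossing 7 is 7 — never all 8.
So no plan with fewer than 9 crossings exists, and this one achieves 9:
1. 2 cannibals → cell block B.  (cell block A: 4M 2C; cell block B: 0M 2C)
2. 1 cannibal ← cell block A.  (cell block A: 4M 3C; cell block B: 0M 1C)
3. 3 cannibals → cell block B.  (cell block A: 4M 0C; cell block B: 0M 4C)
4. 1 cannibal ← cell block A.  (cell block A: 4M 1C; cell block B: 0M 3C)
5. 3 missionaries → cell block B.  (cell block A: 1M 1C; cell block B: 3M 3C)
6. 1 missionary and 1 cannibal ← cell block A.  (cell block A: 2M 2C; cell block B: 2M 2C)
7. 2 missionaries → cell block B.  (cell block A: 0M 2C; cell block B: 4M 2C)
8. 1 cannibal ← cell block A.  (cell block A: 0M 3C; cell block B: 4M 1C)
9. 3 cannibals → cell block B.  (cell block A: 0M 0C; cell block B: 4M 4C)

9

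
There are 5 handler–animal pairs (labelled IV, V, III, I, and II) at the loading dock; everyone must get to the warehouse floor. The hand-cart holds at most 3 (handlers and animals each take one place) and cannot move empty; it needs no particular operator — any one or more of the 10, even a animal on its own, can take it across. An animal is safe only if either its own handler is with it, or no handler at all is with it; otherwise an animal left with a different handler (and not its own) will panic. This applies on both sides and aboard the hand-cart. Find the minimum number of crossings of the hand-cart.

Counting alone: each trip to the warehouse floor takes at most 3 across and each return brings at least 1 back, so after t trips out (and t−1 returns) at most 3t − (t−1) of the 10 are across; that first reaches 10 at t = 5, so at least 9 crossings are needed.
The safety rule pushes this higher. Following every safe sequence of crossings, the most of the 10 that can be at the warehouse floor as the hand-cart arrives there on crossing 9 is 9 — never all 10.
So no plan with fewer than 11 crossings exists, and this one achieves 11:
1. animal IV and handler IV cross → the warehouse floor.
2. handler IV crosses ← the loading dock.
3. animal I, animal III, and animal V cross → the warehouse floor.
4. animal IV crosses ← the loading dock.
5. handler I, handler III, and handler V cross → the warehouse floor.
6. animal V and handler V cross ← the loading dock.
7. handler II, handler IV, and handler V cross → the warehouse floor.
8. animal III crosses ← the loading dock.
9. animal IV and animal V cross → the warehouse floor.
10. animal IV crosses ← the loading dock.
11. animal II, animal III, and animal IV cross → the warehouse floor.

11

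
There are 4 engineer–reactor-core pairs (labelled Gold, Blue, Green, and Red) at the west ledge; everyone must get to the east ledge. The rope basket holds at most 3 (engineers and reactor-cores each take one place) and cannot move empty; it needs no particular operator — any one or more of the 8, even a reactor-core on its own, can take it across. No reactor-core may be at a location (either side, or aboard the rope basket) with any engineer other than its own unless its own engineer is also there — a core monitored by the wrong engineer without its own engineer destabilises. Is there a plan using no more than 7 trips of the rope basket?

No

Counting alone: each trip to the east ledge takes at most 3 across and each return brings at least 1 back, so after t trips out (and t−1 returns) at most 3t − (t−1) of the 8 are across; that first reaches 8 at t = 4, so at least 7 crossings are needed.
The safety rule pushes this higher. Following every safe sequence of crossings, the most of the 8 that can be at the east ledge as the rope basket arrives there on crossing 7 is 7 — never all 8.
So the move cannot be finished within 7 crossings. (The shortest complete plan takes 9:)
1. engineer Gold and reactor-core Gold cross → the east ledge.
2. engineer Gold crosses ← the west ledge.
3. engineer Blue, engineer Gold, and reactor-core Blue cross → the east ledge.
4. engineer Gold and reactor-core Gold cross ← the west ledge.
5. engineer Gold, engineer Green, and engineer Red cross → the east ledge.
6. reactor-core Blue crosses ← the west ledge.
7. reactor-core Blue and reactor-core Gold cross → the east ledge.
8. reactor-core Gold crosses ← the west ledge.
9. reactor-core Gold, reactor-core Green, and reactor-core Red cross → the east ledge.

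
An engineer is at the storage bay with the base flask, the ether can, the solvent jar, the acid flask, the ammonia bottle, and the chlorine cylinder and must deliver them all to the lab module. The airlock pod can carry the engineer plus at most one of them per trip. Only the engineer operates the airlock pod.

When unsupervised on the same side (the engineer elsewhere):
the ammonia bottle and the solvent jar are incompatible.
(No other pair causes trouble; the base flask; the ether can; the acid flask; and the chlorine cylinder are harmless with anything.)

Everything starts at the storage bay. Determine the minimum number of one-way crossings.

11

Counting alone: the engineer can take at most 1 across per trip to the lab module, so moving all 6 needs at least 6 loaded trips out, with a return between consecutive ones — at least 11 crossings.
The plan below uses exactly 11 crossings, so it is optimal:
1. Engineer goes to the lab module with the solvent jar.  [the storage bay: the acid flask, the ammonia bottle, the base flask, the chlorine cylinder, the ether can | the lab module: the solvent jar]
2. Engineer goes back to the storage bay alone.  [the storage bay: the acid flask, the ammonia bottle, the base flask, the chlorine cylinder, the ether can | the lab module: the solvent jar]
3. Engineer goes to the lab module with the base flask.  [the storage bay: the acid flask, the ammonia bottle, the chlorine cylinder, the ether can | the lab module: the base flask, the solvent jar]
4. Engineer goes back to the storage bay alone.  [the storage bay: the acid flask, the ammonia bottle, the chlorine cylinder, the ether can | the lab module: the base flask, the solvent jar]
5. Engineer goes to the lab module with the ether can.  [the storage bay: the acid flask, the ammonia bottle, the chlorine cylinder | the lab module: the base flask, the ether can, the solvent jar]
6. Engineer goes back to the storage bay alone.  [the storage bay: the acid flask, the ammonia bottle, the chlorine cylinder | the lab module: the base flask, the ether can, the solvent jar]
7. Engineer goes to the lab module with the acid flask.  [the storage bay: the ammonia bottle, the chlorine cylinder | the lab module: the acid flask, the base flask, the ether can, the solvent jar]
8. Engineer goes back to the storage bay alone.  [the storage bay: the ammonia bottle, the chlorine cylinder | the lab module: the acid flask, the base flask, the ether can, the solvent jar]
9. Engineer goes to the lab module with the chlorine cylinder.  [the storage bay: the ammonia bottle | the lab module: the acid flask, the base flask, the chlorine cylinder, the ether can, the solvent jar]
10. Engineer goes back to the storage bay alone.  [the storage bay: the ammonia bottle | the lab module: the acid flask, the base flask, the chlorine cylinder, the ether can, the solvent jar]
11. Engineer goes to the lab module with the ammonia bottle.  [the storage bay: — | the lab module: the acid flask, the ammonia bottle, the base flask, the chlorine cylinder, the ether can, the solvent jar]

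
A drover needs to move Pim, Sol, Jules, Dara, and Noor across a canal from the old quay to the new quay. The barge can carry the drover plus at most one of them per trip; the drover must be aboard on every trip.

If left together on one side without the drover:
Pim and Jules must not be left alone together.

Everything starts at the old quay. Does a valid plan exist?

Yes

1. Drover goes to the new quay with Pim.  [the old quay: Dara, Jules, Noor, Sol | the new quay: Pim]
2. Drover goes back to the old quay alone.  [the old quay: Dara, Jules, Noor, Sol | the new quay: Pim]
3. Drover goes to the new quay with Sol.  [the old quay: Dara, Jules, Noor | the new quay: Pim, Sol]
4. Drover goes back to the old quay alone.  [the old quay: Dara, Jules, Noor | the new quay: Pim, Sol]
5. Drover goes to the new quay with Dara.  [the old quay: Jules, Noor | the new quay: Dara, Pim, Sol]
6. Drover goes back to the old quay alone.  [the old quay: Jules, Noor | the new quay: Dara, Pim, Sol]
7. Drover goes to the new quay with Noor.  [the old quay: Jules | the new quay: Dara, Noor, Pim, Sol]
8. Drover goes back to the old quay alone.  [the old quay: Jules | the new quay: Dara, Noor, Pim, Sol]
9. Drover goes to the new quay with Jules.  [the old quay: — | the new quay: Dara, Jules, Noor, Pim, Sol]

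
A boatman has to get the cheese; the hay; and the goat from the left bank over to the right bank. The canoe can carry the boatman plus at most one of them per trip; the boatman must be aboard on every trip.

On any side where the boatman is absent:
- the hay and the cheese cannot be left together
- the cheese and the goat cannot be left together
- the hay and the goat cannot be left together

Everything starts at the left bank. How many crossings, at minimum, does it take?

Whatever the first load, the items left behind include a forbidden pair without the boatman. No opening move is safe, so no plan exists.

impossible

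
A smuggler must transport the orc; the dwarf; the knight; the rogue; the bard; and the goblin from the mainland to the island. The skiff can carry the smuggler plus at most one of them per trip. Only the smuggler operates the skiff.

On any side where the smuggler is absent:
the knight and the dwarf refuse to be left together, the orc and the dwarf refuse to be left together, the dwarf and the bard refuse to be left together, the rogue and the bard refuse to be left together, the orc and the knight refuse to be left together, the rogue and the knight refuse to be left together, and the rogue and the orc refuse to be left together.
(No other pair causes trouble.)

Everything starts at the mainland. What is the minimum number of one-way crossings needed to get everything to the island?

Whatever the first load, the items left behind include a forbidden pair without the smuggler. No opening move is safe, so no plan exists.

impossible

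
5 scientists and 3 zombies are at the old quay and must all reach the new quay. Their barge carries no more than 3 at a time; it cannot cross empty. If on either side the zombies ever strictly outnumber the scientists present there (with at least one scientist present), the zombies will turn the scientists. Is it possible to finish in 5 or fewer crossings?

No

Counting alone: each trip to the new quay takes at most 3 across and each return brings at least 1 back, so after t trips out (and t−1 returns) at most 3t − (t−1) of the 8 are across; that first reaches 8 at t = 4, so at least 7 crossings are needed.
Since 5 < 7, 5 crossings cannot be enough. (The shortest complete plan in fact takes 7:)
1. 2 zombies → the new quay.  (the old quay: 5S 1Z; the new quay: 0S 2Z)
2. 1 zombie ← the old quay.  (the old quay: 5S 2Z; the new quay: 0S 1Z)
3. 2 scientists and 1 zombie → the new quay.  (the old quay: 3S 1Z; the new quay: 2S 2Z)
4. 1 zombie ← the old quay.  (the old quay: 3S 2Z; the new quay: 2S 1Z)
5. 1 scientist and 2 zombies → the new quay.  (the old quay: 2S 0Z; the new quay: 3S 3Z)
6. 1 zombie ← the old quay.  (the old quay: 2S 1Z; the new quay: 3S 2Z)
7. 2 scientists and 1 zombie → the new quay.  (the old quay: 0S 0Z; the new quay: 5S 3Z)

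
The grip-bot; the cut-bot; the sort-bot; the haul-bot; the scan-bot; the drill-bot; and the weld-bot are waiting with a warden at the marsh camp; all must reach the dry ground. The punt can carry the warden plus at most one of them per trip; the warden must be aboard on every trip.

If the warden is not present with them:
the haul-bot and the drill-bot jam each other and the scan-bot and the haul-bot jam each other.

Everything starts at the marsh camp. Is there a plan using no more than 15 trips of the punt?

Yes — this plan uses 15 crossings (≤ 15):
1. Warden goes to the dry ground with the haul-bot.  [the marsh camp: the cut-bot, the drill-bot, the grip-bot, the scan-bot, the sort-bot, the weld-bot | the dry ground: the haul-bot]
2. Warden goes back to the marsh camp alone.  [the marsh camp: the cut-bot, the drill-bot, the grip-bot, the scan-bot, the sort-bot, the weld-bot | the dry ground: the haul-bot]
3. Warden goes to the dry ground with the grip-bot.  [the marsh camp: the cut-bot, the drill-bot, the scan-bot, the sort-bot, the weld-bot | the dry ground: the grip-bot, the haul-bot]
4. Warden goes back to the marsh camp alone.  [the marsh camp: the cut-bot, the drill-bot, the scan-bot, the sort-bot, the weld-bot | the dry ground: the grip-bot, the haul-bot]
5. Warden goes to the dry ground with the cut-bot.  [the marsh camp: the drill-bot, the scan-bot, the sort-bot, the weld-bot | the dry ground: the cut-bot, the grip-bot, the haul-bot]
6. Warden goes back to the marsh camp alone.  [the marsh camp: the drill-bot, the scan-bot, the sort-bot, the weld-bot | the dry ground: the cut-bot, the grip-bot, the haul-bot]
7. Warden goes to the dry ground with the sort-bot.  [the marsh camp: the drill-bot, the scan-bot, the weld-bot | the dry ground: the cut-bot, the grip-bot, the haul-bot, the sort-bot]
8. Warden goes back to the marsh camp alone.  [the marsh camp: the drill-bot, the scan-bot, the weld-bot | the dry ground: the cut-bot, the grip-bot, the haul-bot, the sort-bot]
9. Warden goes to the dry ground with the scan-bot.  [the marsh camp: the drill-bot, the weld-bot | the dry ground: the cut-bot, the grip-bot, the haul-bot, the scan-bot, the sort-bot]
10. Warden goes back to the marsh camp with the haul-bot.  [the marsh camp: the drill-bot, the haul-bot, the weld-bot | the dry ground: the cut-bot, the grip-bot, the scan-bot, the sort-bot]
11. Warden goes to the dry ground with the drill-bot.  [the marsh camp: the haul-bot, the weld-bot | the dry ground: the cut-bot, the drill-bot, the grip-bot, the scan-bot, the sort-bot]
12. Warden goes back to the marsh camp alone.  [the marsh camp: the haul-bot, the weld-bot | the dry ground: the cut-bot, the drill-bot, the grip-bot, the scan-bot, the sort-bot]
13. Warden goes to the dry ground with the weld-bot.  [the marsh camp: the haul-bot | the dry ground: the cut-bot, the drill-bot, the grip-bot, the scan-bot, the sort-bot, the weld-bot]
14. Warden goes back to the marsh camp alone.  [the marsh camp: the haul-bot | the dry ground: the cut-bot, the drill-bot, the grip-bot, the scan-bot, the sort-bot, the weld-bot]
15. Warden goes to the dry ground with the haul-bot.  [the marsh camp: — | the dry ground: the cut-bot, the drill-bot, the grip-bot, the haul-bot, the scan-bot, the sort-bot, the weld-bot]

Yes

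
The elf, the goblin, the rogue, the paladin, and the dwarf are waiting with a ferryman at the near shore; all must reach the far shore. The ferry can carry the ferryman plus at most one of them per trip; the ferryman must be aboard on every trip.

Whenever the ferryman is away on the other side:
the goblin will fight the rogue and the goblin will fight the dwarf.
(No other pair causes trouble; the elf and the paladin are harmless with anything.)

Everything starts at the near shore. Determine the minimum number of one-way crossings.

Counting alone: the ferryman can take at most 1 across per trip to the far shore, so moving all 5 needs at least 5 loaded trips out, with a return between consecutive ones — at least 9 crossings.
The safety rule pushes this higher. Following every safe sequence of crossings, the most of the 5 that can be at the far shore as the ferry arrives there on crossing 9 is 4 — never all 5.
So no plan with fewer than 11 crossings exists, and this one achieves 11:
1. Ferryman goes to the far shore with the goblin.
2. Ferryman goes back to the near shore alone.
3. Ferryman goes to the far shore with the elf.
4. Ferryman goes back to the near shore alone.
5. Ferryman goes to the far shore with the rogue.
6. Ferryman goes back to the near shore with the goblin.
7. Ferryman goes to the far shore with the dwarf.
8. Ferryman goes back to the near shore alone.
9. Ferryman goes to the far shore with the paladin.
10. Ferryman goes back to the near shore alone.
11. Ferryman goes to the far shore with the goblin.

11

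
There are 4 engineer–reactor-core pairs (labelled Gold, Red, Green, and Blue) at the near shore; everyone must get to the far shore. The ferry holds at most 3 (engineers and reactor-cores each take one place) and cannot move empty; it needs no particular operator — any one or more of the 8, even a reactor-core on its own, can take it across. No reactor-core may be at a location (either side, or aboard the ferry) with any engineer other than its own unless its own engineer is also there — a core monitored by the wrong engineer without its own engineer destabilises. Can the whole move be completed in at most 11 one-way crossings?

Yes — this plan uses 9 crossings (≤ 11):
1. engineer Gold and reactor-core Gold cross → the far shore.
2. engineer Gold crosses ← the near shore.
3. engineer Gold, engineer Red, and reactor-core Red cross → the far shore.
4. engineer Gold and reactor-core Gold cross ← the near shore.
5. engineer Blue, engineer Gold, and engineer Green cross → the far shore.
6. reactor-core Red crosses ← the near shore.
7. reactor-core Gold and reactor-core Red cross → the far shore.
8. reactor-core Gold crosses ← the near shore.
9. reactor-core Blue, reactor-core Gold, and reactor-core Green cross → the far shore.

Yes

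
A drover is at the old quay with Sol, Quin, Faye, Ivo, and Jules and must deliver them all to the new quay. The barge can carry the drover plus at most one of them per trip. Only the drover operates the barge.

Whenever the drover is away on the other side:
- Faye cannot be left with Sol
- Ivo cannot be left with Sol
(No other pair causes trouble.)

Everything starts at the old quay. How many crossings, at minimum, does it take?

11

Counting alone: the drover can take at most 1 across per trip to the new quay, so moving all 5 needs at least 5 loaded trips out, with a return between consecutive ones — at least 9 crossings.
The safety rule pushes this higher. Following every safe sequence of crossings, the most of the 5 that can be at the new quay as the barge arrives there on crossing 9 is 4 — never all 5.
So no plan with fewer than 11 crossings exists, and this one achieves 11:
1. Drover goes to the new quay with Sol.  [the old quay: Faye, Ivo, Jules, Quin | the new quay: Sol]
2. Drover goes back to the old quay alone.  [the old quay: Faye, Ivo, Jules, Quin | the new quay: Sol]
3. Drover goes to the new quay with Quin.  [the old quay: Faye, Ivo, Jules | the new quay: Quin, Sol]
4. Drover goes back to the old quay alone.  [the old quay: Faye, Ivo, Jules | the new quay: Quin, Sol]
5. Drover goes to the new quay with Faye.  [the old quay: Ivo, Jules | the new quay: Faye, Quin, Sol]
6. Drover goes back to the old quay with Sol.  [the old quay: Ivo, Jules, Sol | the new quay: Faye, Quin]
7. Drover goes to the new quay with Ivo.  [the old quay: Jules, Sol | the new quay: Faye, Ivo, Quin]
8. Drover goes back to the old quay alone.  [the old quay: Jules, Sol | the new quay: Faye, Ivo, Quin]
9. Drover goes to the new quay with Jules.  [the old quay: Sol | the new quay: Faye, Ivo, Jules, Quin]
10. Drover goes back to the old quay alone.  [the old quay: Sol | the new quay: Faye, Ivo, Jules, Quin]
11. Drover goes to the new quay with Sol.  [the old quay: — | the new quay: Faye, Ivo, Jules, Quin, Sol]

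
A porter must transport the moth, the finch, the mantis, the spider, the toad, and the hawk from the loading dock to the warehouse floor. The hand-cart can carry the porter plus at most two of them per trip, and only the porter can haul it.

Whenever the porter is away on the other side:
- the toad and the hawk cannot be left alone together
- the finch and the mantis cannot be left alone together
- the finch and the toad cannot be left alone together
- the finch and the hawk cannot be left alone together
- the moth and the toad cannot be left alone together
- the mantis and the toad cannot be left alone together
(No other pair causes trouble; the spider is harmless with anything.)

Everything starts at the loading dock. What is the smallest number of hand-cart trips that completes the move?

Counting alone: the porter can take at most 2 across per trip to the warehouse floor, so moving all 6 needs at least 3 loaded trips out, with a return between consecutive ones — at least 5 crossings.
The safety rule pushes this higher. Following every safe sequence of crossings, the most of the 6 that can be at the warehouse floor as the hand-cart arrives there on crossings 5, 7 is 4, 5 respectively — never all 6.
So no plan with fewer than 9 crossings exists, and this one achieves 9:
1. Porter goes to the warehouse floor with the finch and the toad.  [the loading dock: the hawk, the mantis, the moth, the spider | the warehouse floor: the finch, the toad]
2. Porter goes back to the loading dock with the finch.  [the loading dock: the finch, the hawk, the mantis, the moth, the spider | the warehouse floor: the toad]
3. Porter goes to the warehouse floor with the finch and the moth.  [the loading dock: the hawk, the mantis, the spider | the warehouse floor: the finch, the moth, the toad]
4. Porter goes back to the loading dock with the toad.  [the loading dock: the hawk, the mantis, the spider, the toad | the warehouse floor: the finch, the moth]
5. Porter goes to the warehouse floor with the hawk and the mantis.  [the loading dock: the spider, the toad | the warehouse floor: the finch, the hawk, the mantis, the moth]
6. Porter goes back to the loading dock with the finch.  [the loading dock: the finch, the spider, the toad | the warehouse floor: the hawk, the mantis, the moth]
7. Porter goes to the warehouse floor with the finch and the spider.  [the loading dock: the toad | the warehouse floor: the finch, the hawk, the mantis, the moth, the spider]
8. Porter goes back to the loading dock with the finch.  [the loading dock: the finch, the toad | the warehouse floor: the hawk, the mantis, the moth, the spider]
9. Porter goes to the warehouse floor with the finch and the toad.  [the loading dock: — | the warehouse floor: the finch, the hawk, the mantis, the moth, the spider, the toad]

9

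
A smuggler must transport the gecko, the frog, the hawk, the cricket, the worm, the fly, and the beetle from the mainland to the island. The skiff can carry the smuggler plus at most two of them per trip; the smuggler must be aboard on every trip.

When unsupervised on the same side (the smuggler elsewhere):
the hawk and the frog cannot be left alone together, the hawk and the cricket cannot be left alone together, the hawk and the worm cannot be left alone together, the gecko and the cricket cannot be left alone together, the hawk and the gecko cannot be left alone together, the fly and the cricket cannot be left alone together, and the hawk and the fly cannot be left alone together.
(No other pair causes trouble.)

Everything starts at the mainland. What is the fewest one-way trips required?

11

Counting alone: the smuggler can take at most 2 across per trip to the island, so moving all 7 needs at least 4 loaded trips out, with a return between consecutive ones — at least 7 crossings.
The safety rule pushes this higher. Following every safe sequence of crossings, the most of the 7 that can be at the island as the skiff arrives there on crossings 7, 9 is 5, 6 respectively — never all 7.
So no plan with fewer than 11 crossings exists, and this one achieves 11:
1. Smuggler goes to the island with the cricket and the hawk.  [the mainland: the beetle, the fly, the frog, the gecko, the worm | the island: the cricket, the hawk]
2. Smuggler goes back to the mainland with the hawk.  [the mainland: the beetle, the fly, the frog, the gecko, the hawk, the worm | the island: the cricket]
3. Smuggler goes to the island with the frog and the hawk.  [the mainland: the beetle, the fly, the gecko, the worm | the island: the cricket, the frog, the hawk]
4. Smuggler goes back to the mainland with the hawk.  [the mainland: the beetle, the fly, the gecko, the hawk, the worm | the island: the cricket, the frog]
5. Smuggler goes to the island with the hawk and the worm.  [the mainland: the beetle, the fly, the gecko | the island: the cricket, the frog, the hawk, the worm]
6. Smuggler goes back to the mainland with the hawk.  [the mainland: the beetle, the fly, the gecko, the hawk | the island: the cricket, the frog, the worm]
7. Smuggler goes to the island with the fly and the gecko.  [the mainland: the beetle, the hawk | the island: the cricket, the fly, the frog, the gecko, the worm]
8. Smuggler goes back to the mainland with the cricket.  [the mainland: the beetle, the cricket, the hawk | the island: the fly, the frog, the gecko, the worm]
9. Smuggler goes to the island with the beetle and the hawk.  [the mainland: the cricket | the island: the beetle, the fly, the frog, the gecko, the hawk, the worm]
10. Smuggler goes back to the mainland with the hawk.  [the mainland: the cricket, the hawk | the island: the beetle, the fly, the frog, the gecko, the worm]
11. Smuggler goes to the island with the cricket and the hawk.  [the mainland: — | the island: the beetle, the cricket, the fly, the frog, the gecko, the hawk, the worm]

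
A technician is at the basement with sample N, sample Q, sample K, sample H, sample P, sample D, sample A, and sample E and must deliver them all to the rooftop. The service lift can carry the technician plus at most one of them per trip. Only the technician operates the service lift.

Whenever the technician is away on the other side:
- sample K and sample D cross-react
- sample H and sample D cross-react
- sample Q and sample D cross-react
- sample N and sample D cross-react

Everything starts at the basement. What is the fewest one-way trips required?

impossible

Following every safe sequence of crossings from the start, the most of the 8 that can be at the rooftop as the service lift arrives there on crossings 1, 3, 5, 7, 9 is 1, 2, 3, 4, 5 respectively; the best ever achieved is 5 of 8.
From crossing 11 on, no configuration arises that was not already reachable earlier: only 88 distinct safe configurations (who is on which side, and where the service lift is) can ever be reached, none of them has everyone across, and every continuation just revisits them. So no valid plan exists.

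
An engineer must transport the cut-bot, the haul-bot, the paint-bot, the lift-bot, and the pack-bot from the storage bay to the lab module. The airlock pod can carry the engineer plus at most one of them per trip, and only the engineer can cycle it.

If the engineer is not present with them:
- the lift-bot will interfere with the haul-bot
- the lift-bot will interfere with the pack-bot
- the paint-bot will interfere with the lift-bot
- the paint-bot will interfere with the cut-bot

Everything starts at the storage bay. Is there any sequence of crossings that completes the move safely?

Whatever the first load, the items left behind include a forbidden pair without the engineer. No opening move is safe, so no plan exists.

No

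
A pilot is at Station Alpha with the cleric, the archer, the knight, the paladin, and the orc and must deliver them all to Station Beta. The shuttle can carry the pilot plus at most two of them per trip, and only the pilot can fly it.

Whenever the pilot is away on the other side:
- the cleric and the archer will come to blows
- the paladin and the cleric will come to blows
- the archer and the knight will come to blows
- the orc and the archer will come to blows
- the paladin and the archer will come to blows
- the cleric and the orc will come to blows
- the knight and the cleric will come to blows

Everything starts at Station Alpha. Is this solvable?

No

Following every safe sequence of crossings from the start, the most of the 5 that can be at Station Beta as the shuttle arrives there on crossings 1, 3 is 2, 3 respectively; the best ever achieved is 3 of 5.
From crossing 5 on, no configuration arises that was not already reachable earlier: only 10 distinct safe configurations (who is on which side, and where the shuttle is) can ever be reached, none of them has everyone across, and every continuation just revisits them. So no valid plan exists.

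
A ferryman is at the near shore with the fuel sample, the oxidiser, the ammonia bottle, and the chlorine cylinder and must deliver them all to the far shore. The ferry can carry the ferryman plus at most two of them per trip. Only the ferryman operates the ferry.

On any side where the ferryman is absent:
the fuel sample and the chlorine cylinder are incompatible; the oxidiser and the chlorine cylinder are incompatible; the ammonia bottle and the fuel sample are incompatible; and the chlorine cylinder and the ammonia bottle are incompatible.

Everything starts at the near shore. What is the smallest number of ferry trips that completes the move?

Counting alone: the ferryman can take at most 2 across per trip to the far shore, so moving all 4 needs at least 2 loaded trips out, with a return between consecutive ones — at least 3 crossings.
The safety rule pushes this higher. Following every safe sequence of crossings, the most of the 4 that can be at the far shore as the ferry arrives there on crossing 3 is 3 — never all 4.
So no plan with fewer than 5 crossings exists, and this one achieves 5:
1. Ferryman goes to the far shore with the chlorine cylinder and the fuel sample.  [the near shore: the ammonia bottle, the oxidiser | the far shore: the chlorine cylinder, the fuel sample]
2. Ferryman goes back to the near shore with the fuel sample.  [the near shore: the ammonia bottle, the fuel sample, the oxidiser | the far shore: the chlorine cylinder]
3. Ferryman goes to the far shore with the fuel sample and the oxidiser.  [the near shore: the ammonia bottle | the far shore: the chlorine cylinder, the fuel sample, the oxidiser]
4. Ferryman goes back to the near shore with the chlorine cylinder.  [the near shore: the ammonia bottle, the chlorine cylinder | the far shore: the fuel sample, the oxidiser]
5. Ferryman goes to the far shore with the ammonia bottle and the chlorine cylinder.  [the near shore: — | the far shore: the ammonia bottle, the chlorine cylinder, the fuel sample, the oxidiser]

5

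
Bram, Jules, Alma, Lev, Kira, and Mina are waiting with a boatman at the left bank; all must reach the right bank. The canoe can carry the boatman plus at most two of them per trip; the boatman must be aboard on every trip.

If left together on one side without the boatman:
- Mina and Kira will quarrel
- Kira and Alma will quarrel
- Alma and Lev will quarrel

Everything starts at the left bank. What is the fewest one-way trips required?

5

Counting alone: the boatman can take at most 2 across per trip to the right bank, so moving all 6 needs at least 3 loaded trips out, with a return between consecutive ones — at least 5 crossings.
The plan below uses exactly 5 crossings, so it is optimal:
1. Boatman goes to the right bank with Alma and Mina.
2. Boatman goes back to the left bank alone.
3. Boatman goes to the right bank with Bram and Jules.
4. Boatman goes back to the left bank alone.
5. Boatman goes to the right bank with Kira and Lev.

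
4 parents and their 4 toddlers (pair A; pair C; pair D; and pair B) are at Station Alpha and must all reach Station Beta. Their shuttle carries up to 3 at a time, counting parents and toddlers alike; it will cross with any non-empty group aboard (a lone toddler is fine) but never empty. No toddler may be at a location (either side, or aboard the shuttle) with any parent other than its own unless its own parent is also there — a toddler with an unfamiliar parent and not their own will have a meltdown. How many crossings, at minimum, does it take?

9

Counting alone: each trip to Station Beta takes at most 3 across and each return brings at least 1 back, so after t trips out (and t−1 returns) at most 3t − (t−1) of the 8 are across; that first reaches 8 at t = 4, so at least 7 crossings are needed.
The safety rule pushes this higher. Following every safe sequence of crossings, the most of the 8 that can be at Station Beta as the shuttle arrives there on crossing 7 is 7 — never all 8.
So no plan with fewer than 9 crossings exists, and this one achieves 9:
1. parent A and toddler A cross → Station Beta.
2. parent A crosses ← Station Alpha.
3. parent A, parent C, and toddler C cross → Station Beta.
4. parent A and toddler A cross ← Station Alpha.
5. parent A, parent B, and parent D cross → Station Beta.
6. toddler C crosses ← Station Alpha.
7. toddler A and toddler C cross → Station Beta.
8. toddler A crosses ← Station Alpha.
9. toddler A, toddler B, and toddler D cross → Station Beta.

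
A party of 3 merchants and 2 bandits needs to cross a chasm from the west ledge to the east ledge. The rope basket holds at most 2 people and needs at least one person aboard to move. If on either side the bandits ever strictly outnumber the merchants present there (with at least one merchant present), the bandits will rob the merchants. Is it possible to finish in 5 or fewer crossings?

Counting alone: each trip to the east ledge takes at most 2 across and each return brings at least 1 back, so after t trips out (and t−1 returns) at most 2t − (t−1) of the 5 are across; that first reaches 5 at t = 4, so at least 7 crossings are needed.
Since 5 < 7, 5 crossings cannot be enough. (The shortest complete plan in fact takes 7:)
1. 2 bandits → the east ledge.  (the west ledge: 3M 0B; the east ledge: 0M 2B)
2. 1 bandit ← the west ledge.  (the west ledge: 3M 1B; the east ledge: 0M 1B)
3. 2 merchants → the east ledge.  (the west ledge: 1M 1B; the east ledge: 2M 1B)
4. 1 merchant ← the west ledge.  (the west ledge: 2M 1B; the east ledge: 1M 1B)
5. 1 merchant and 1 bandit → the east ledge.  (the west ledge: 1M 0B; the east ledge: 2M 2B)
6. 1 bandit ← the west ledge.  (the west ledge: 1M 1B; the east ledge: 2M 1B)
7. 1 merchant and 1 bandit → the east ledge.  (the west ledge: 0M 0B; the east ledge: 3M 2B)

No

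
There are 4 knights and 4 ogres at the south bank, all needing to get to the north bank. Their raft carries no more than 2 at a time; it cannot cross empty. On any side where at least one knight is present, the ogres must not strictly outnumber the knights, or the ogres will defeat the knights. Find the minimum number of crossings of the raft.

impossible

Following every safe sequence of crossings from the start, the most of the 8 that can be at the north bank as the raft arrives there on crossings 1, 3, 5 is 2, 3, 4 respectively; the best ever achieved is 4 of 8.
From crossing 7 on, no configuration arises that was not already reachable earlier: only 11 distinct safe configurations (who is on which side, and where the raft is) can ever be reached, none of them has everyone across, and every continuation just revisits them. They are: 0 knights + 0 ogres across (raft back at the start); 0 knights + 1 ogre across (raft there); 0 knights + 1 ogre across (raft back at the start); 0 knights + 2 ogres across (raft there); 0 knights + 2 ogres across (raft back at the start); 0 knights + 3 ogres across (raft there); 0 knights + 3 ogres across (raft back at the start); 0 knights + 4 ogres across (raft there); 1 knight + 1 ogre across (raft there); 1 knight + 1 ogre across (raft back at the start); 2 knights + 2 ogres across (raft there). So no valid plan exists.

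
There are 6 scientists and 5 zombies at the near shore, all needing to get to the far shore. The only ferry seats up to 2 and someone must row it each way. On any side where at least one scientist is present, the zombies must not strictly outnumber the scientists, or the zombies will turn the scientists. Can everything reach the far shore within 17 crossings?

No

Counting alone: each trip to the far shore takes at most 2 across and each return brings at least 1 back, so after t trips out (and t−1 returns) at most 2t − (t−1) of the 11 are across; that first reaches 11 at t = 10, so at least 19 crossings are needed.
Since 17 < 19, 17 crossings cannot be enough. (The shortest complete plan in fact takes 19:)
1. 2 zombies → the far shore.  (the near shore: 6S 3Z; the far shore: 0S 2Z)
2. 1 zombie ← the near shore.  (the near shore: 6S 4Z; the far shore: 0S 1Z)
3. 2 zombies → the far shore.  (the near shore: 6S 2Z; the far shore: 0S 3Z)
4. 1 zombie ← the near shore.  (the near shore: 6S 3Z; the far shore: 0S 2Z)
5. 2 scientists → the far shore.  (the near shore: 4S 3Z; the far shore: 2S 2Z)
6. 1 zombie ← the near shore.  (the near shore: 4S 4Z; the far shore: 2S 1Z)
7. 1 scientist and 1 zombie → the far shore.  (the near shore: 3S 3Z; the far shore: 3S 2Z)
8. 1 scientist ← the near shore.  (the near shore: 4S 3Z; the far shore: 2S 2Z)
9. 1 scientist and 1 zombie → the far shore.  (the near shore: 3S 2Z; the far shore: 3S 3Z)
10. 1 zombie ← the near shore.  (the near shore: 3S 3Z; the far shore: 3S 2Z)
11. 1 scientist and 1 zombie → the far shore.  (the near shore: 2S 2Z; the far shore: 4S 3Z)
12. 1 scientist ← the near shore.  (the near shore: 3S 2Z; the far shore: 3S 3Z)
13. 1 scientist and 1 zombie → the far shore.  (the near shore: 2S 1Z; the far shore: 4S 4Z)
14. 1 zombie ← the near shore.  (the near shore: 2S 2Z; the far shore: 4S 3Z)
15. 1 scientist and 1 zombie → the far shore.  (the near shore: 1S 1Z; the far shore: 5S 4Z)
16. 1 scientist ← the near shore.  (the near shore: 2S 1Z; the far shore: 4S 4Z)
17. 1 scientist and 1 zombie → the far shore.  (the near shore: 1S 0Z; the far shore: 5S 5Z)
18. 1 zombie ← the near shore.  (the near shore: 1S 1Z; the far shore: 5S 4Z)
19. 1 scientist and 1 zombie → the far shore.  (the near shore: 0S 0Z; the far shore: 6S 5Z)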